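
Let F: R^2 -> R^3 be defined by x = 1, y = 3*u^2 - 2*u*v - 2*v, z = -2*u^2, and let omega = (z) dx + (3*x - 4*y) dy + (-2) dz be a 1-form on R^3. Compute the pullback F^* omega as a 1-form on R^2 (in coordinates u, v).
F^* omega = (-72*u^3 + 72*u^2*v - 16*u*v^2 + 48*u*v + 26*u - 16*v^2 - 6*v) du + (24*u^3 - 16*u^2*v + 24*u^2 - 32*u*v - 6*u - 16*v - 6) dv

Using F^*(f dg) = (f ∘ F) d(g ∘ F), substitute each coordinate x_i by F_i(u, v) in f_i, and replace dx_i by d F_i = (∂F_i/∂u) du + (∂F_i/∂v) dv.
  For the x component: f_1(F) = -2*u^2; d F_1 = (0) du + (0) dv
  For the y component: f_2(F) = -12*u^2 + 8*u*v + 8*v + 3; d F_2 = (6*u - 2*v) du + (-2*u - 2) dv
  For the z component: f_3(F) = -2; d F_3 = (-4*u) du + (0) dv
Combining and collecting du, dv coefficients:
  coeff of du: -72*u^3 + 72*u^2*v - 16*u*v^2 + 48*u*v + 26*u - 16*v^2 - 6*v
  coeff of dv: 24*u^3 - 16*u^2*v + 24*u^2 - 32*u*v - 6*u - 16*v - 6
F^* omega = (-72*u^3 + 72*u^2*v - 16*u*v^2 + 48*u*v + 26*u - 16*v^2 - 6*v) du + (24*u^3 - 16*u^2*v + 24*u^2 - 32*u*v - 6*u - 16*v - 6) dv.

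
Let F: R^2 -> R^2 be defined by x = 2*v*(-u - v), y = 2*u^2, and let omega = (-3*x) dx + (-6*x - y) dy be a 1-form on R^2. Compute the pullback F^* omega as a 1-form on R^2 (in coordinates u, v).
F^* omega = (-8*u^3 + 48*u^2*v + 36*u*v^2 - 12*v^3) du + (12*v*(-u^2 - 3*u*v - 2*v^2)) dv

Using F^*(f dg) = (f ∘ F) d(g ∘ F), substitute each coordinate x_i by F_i(u, v) in f_i, and replace dx_i by d F_i = (∂F_i/∂u) du + (∂F_i/∂v) dv.
  For the x component: f_1(F) = 6*v*(u + v); d F_1 = (-2*v) du + (-2*u - 4*v) dv
  For the y component: f_2(F) = -2*u^2 + 12*u*v + 12*v^2; d F_2 = (4*u) du + (0) dv
Combining and collecting du, dv coefficients:
  coeff of du: -8*u^3 + 48*u^2*v + 36*u*v^2 - 12*v^3
  coeff of dv: 12*v*(-u^2 - 3*u*v - 2*v^2)
F^* omega = (-8*u^3 + 48*u^2*v + 36*u*v^2 - 12*v^3) du + (12*v*(-u^2 - 3*u*v - 2*v^2)) dv.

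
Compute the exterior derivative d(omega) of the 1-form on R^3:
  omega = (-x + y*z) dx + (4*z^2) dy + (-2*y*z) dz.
d(omega) = (-z) dx ∧ dy + (-y) dx ∧ dz + (-10*z) dy ∧ dz

For a 1-form omega = sum_i f_i dx_i, the exterior derivative is
  d(omega) = sum_{i < j} (∂f_j/∂x_i - ∂f_i/∂x_j) dx_i ∧ dx_j.
  coefficient of dx ∧ dy: ∂f_2/∂x - ∂f_1/∂y = ∂(4*z^2)/∂x - ∂(-x + y*z)/∂y = -z
  coefficient of dx ∧ dz: ∂f_3/∂x - ∂f_1/∂z = ∂(-2*y*z)/∂x - ∂(-x + y*z)/∂z = -y
  coefficient of dy ∧ dz: ∂f_3/∂y - ∂f_2/∂z = ∂(-2*y*z)/∂y - ∂(4*z^2)/∂z = -10*z
Assembling: d(omega) = (-z) dx ∧ dy + (-y) dx ∧ dz + (-10*z) dy ∧ dz.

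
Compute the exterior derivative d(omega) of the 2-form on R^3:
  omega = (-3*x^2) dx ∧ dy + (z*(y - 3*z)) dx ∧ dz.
d(omega) = (-z) dx ∧ dy ∧ dz

For a 2-form omega = sum_{i<j} g_{ij} dx_i ∧ dx_j, the exterior derivative is
  d(omega) = sum_{i<j} d(g_{ij}) ∧ dx_i ∧ dx_j = sum_{i<j, k} (∂g_{ij}/∂x_k) dx_k ∧ dx_i ∧ dx_j.
Expand each term, using dx_k ∧ dx_i ∧ dx_j = sgn(permutation) dx_{(a)} ∧ dx_{(b)} ∧ dx_{(c)} with (a < b < c) sorted:
  d(z*(y - 3*z)) includes (∂/∂y)(z*(y - 3*z)) dy = (z) dy, which multiplied by dx ∧ dz gives (-z) dx ∧ dy ∧ dz
Collecting like 3-forms: d(omega) = (-z) dx ∧ dy ∧ dz.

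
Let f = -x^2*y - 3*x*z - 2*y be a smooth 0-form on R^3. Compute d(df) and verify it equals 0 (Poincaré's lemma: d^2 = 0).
d(df) = 0

Step 1: df = sum_i (∂f/∂x_i) dx_i = (-2*x*y - 3*z) dx + (-x^2 - 2) dy + (-3*x) dz.
Step 2: Apply d again. Using the 1-form formula, the coefficient of dx ∧ dy in d(df) is ∂^2 f/∂x ∂y - ∂^2 f/∂y ∂x = (-2*x) - (-2*x) = 0 (equality of mixed partials for smooth f).
Similarly for dx ∧ dz and dy ∧ dz — all coefficients vanish. So d(df) = 0.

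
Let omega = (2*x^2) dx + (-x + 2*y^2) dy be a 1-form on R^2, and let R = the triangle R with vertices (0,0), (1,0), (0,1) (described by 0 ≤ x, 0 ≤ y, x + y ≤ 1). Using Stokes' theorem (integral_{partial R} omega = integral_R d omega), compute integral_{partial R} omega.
integral_(partial R) omega = -1/2

Stokes: integral_partial_R omega = integral_R d omega with d omega = (∂Q/∂x - ∂P/∂y) dx ∧ dy.
  ∂Q/∂x = -1
  ∂P/∂y = 0
  integrand = ∂Q/∂x - ∂P/∂y = -1.
Integrating over R: integral_0^1 integral_0^{1-x} (-1) dy dx = -1/2.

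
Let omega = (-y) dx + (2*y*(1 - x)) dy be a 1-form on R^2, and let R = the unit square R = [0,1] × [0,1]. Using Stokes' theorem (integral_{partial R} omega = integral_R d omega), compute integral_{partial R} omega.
integral_(partial R) omega = 0

Stokes: integral_partial_R omega = integral_R d omega with d omega = (∂Q/∂x - ∂P/∂y) dx ∧ dy.
  ∂Q/∂x = -2*y
  ∂P/∂y = -1
  integrand = ∂Q/∂x - ∂P/∂y = 1 - 2*y.
Integrating over R: integral_0^1 integral_0^1 (1 - 2*y) dx dy = 0.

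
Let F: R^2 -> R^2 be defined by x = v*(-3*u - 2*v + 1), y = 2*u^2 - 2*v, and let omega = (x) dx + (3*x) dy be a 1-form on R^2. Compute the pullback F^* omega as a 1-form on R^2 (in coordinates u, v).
F^* omega = (3*v*(-12*u^2 - 5*u*v + 4*u + 2*v^2 - v)) du + (v*(9*u^2 + 18*u*v + 12*u + 8*v^2 + 6*v - 5)) dv

Using F^*(f dg) = (f ∘ F) d(g ∘ F), substitute each coordinate x_i by F_i(u, v) in f_i, and replace dx_i by d F_i = (∂F_i/∂u) du + (∂F_i/∂v) dv.
  For the x component: f_1(F) = v*(-3*u - 2*v + 1); d F_1 = (-3*v) du + (-3*u - 4*v + 1) dv
  For the y component: f_2(F) = 3*v*(-3*u - 2*v + 1); d F_2 = (4*u) du + (-2) dv
Combining and collecting du, dv coefficients:
  coeff of du: 3*v*(-12*u^2 - 5*u*v + 4*u + 2*v^2 - v)
  coeff of dv: v*(9*u^2 + 18*u*v + 12*u + 8*v^2 + 6*v - 5)
F^* omega = (3*v*(-12*u^2 - 5*u*v + 4*u + 2*v^2 - v)) du + (v*(9*u^2 + 18*u*v + 12*u + 8*v^2 + 6*v - 5)) dv.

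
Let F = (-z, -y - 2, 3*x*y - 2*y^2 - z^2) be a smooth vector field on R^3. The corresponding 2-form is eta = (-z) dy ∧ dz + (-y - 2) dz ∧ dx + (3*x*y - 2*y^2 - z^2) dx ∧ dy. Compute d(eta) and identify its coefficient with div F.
d(eta) = (-2*z - 1) dx ∧ dy ∧ dz; div F = -2*z - 1

For a 2-form in R^3 of the form above, applying d gives a 3-form with coefficient ∂P/∂x + ∂Q/∂y + ∂R/∂z:
  ∂P/∂x = 0
  ∂Q/∂y = -1
  ∂R/∂z = -2*z
Sum = -2*z - 1, which is exactly div F.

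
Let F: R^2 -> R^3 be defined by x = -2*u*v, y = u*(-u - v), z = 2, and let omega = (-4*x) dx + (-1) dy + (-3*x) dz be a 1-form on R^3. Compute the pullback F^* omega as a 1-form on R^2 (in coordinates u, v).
F^* omega = (-16*u*v^2 + 2*u + v) du + (u*(-16*u*v + 1)) dv

Using F^*(f dg) = (f ∘ F) d(g ∘ F), substitute each coordinate x_i by F_i(u, v) in f_i, and replace dx_i by d F_i = (∂F_i/∂u) du + (∂F_i/∂v) dv.
  For the x component: f_1(F) = 8*u*v; d F_1 = (-2*v) du + (-2*u) dv
  For the y component: f_2(F) = -1; d F_2 = (-2*u - v) du + (-u) dv
  For the z component: f_3(F) = 6*u*v; d F_3 = (0) du + (0) dv
Combining and collecting du, dv coefficients:
  coeff of du: -16*u*v^2 + 2*u + v
  coeff of dv: u*(-16*u*v + 1)
F^* omega = (-16*u*v^2 + 2*u + v) du + (u*(-16*u*v + 1)) dv.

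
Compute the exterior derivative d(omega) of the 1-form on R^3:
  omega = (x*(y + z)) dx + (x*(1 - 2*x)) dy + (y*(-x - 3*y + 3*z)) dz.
d(omega) = (1 - 5*x) dx ∧ dy + (-x - y) dx ∧ dz + (-x - 6*y + 3*z) dy ∧ dz

For a 1-form omega = sum_i f_i dx_i, the exterior derivative is
  d(omega) = sum_{i < j} (∂f_j/∂x_i - ∂f_i/∂x_j) dx_i ∧ dx_j.
  coefficient of dx ∧ dy: ∂f_2/∂x - ∂f_1/∂y = ∂(x*(1 - 2*x))/∂x - ∂(x*(y + z))/∂y = 1 - 5*x
  coefficient of dx ∧ dz: ∂f_3/∂x - ∂f_1/∂z = ∂(y*(-x - 3*y + 3*z))/∂x - ∂(x*(y + z))/∂z = -x - y
  coefficient of dy ∧ dz: ∂f_3/∂y - ∂f_2/∂z = ∂(y*(-x - 3*y + 3*z))/∂y - ∂(x*(1 - 2*x))/∂z = -x - 6*y + 3*z
Assembling: d(omega) = (1 - 5*x) dx ∧ dy + (-x - y) dx ∧ dz + (-x - 6*y + 3*z) dy ∧ dz.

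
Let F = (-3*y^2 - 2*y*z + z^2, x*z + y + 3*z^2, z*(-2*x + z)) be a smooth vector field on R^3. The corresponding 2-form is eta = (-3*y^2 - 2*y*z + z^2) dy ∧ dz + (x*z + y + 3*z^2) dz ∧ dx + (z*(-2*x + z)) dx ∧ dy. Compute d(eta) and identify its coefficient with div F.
d(eta) = (-2*x + 2*z + 1) dx ∧ dy ∧ dz; div F = -2*x + 2*z + 1

For a 2-form in R^3 of the form above, applying d gives a 3-form with coefficient ∂P/∂x + ∂Q/∂y + ∂R/∂z:
  ∂P/∂x = 0
  ∂Q/∂y = 1
  ∂R/∂z = -2*x + 2*z
Sum = -2*x + 2*z + 1, which is exactly div F.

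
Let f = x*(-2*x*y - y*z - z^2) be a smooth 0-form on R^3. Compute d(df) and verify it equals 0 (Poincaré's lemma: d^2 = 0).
d(df) = 0

Step 1: df = sum_i (∂f/∂x_i) dx_i = (-4*x*y - y*z - z^2) dx + (x*(-2*x - z)) dy + (x*(-y - 2*z)) dz.
Step 2: Apply d again. Using the 1-form formula, the coefficient of dx ∧ dy in d(df) is ∂^2 f/∂x ∂y - ∂^2 f/∂y ∂x = (-4*x - z) - (-4*x - z) = 0 (equality of mixed partials for smooth f).
Similarly for dx ∧ dz and dy ∧ dz — all coefficients vanish. So d(df) = 0.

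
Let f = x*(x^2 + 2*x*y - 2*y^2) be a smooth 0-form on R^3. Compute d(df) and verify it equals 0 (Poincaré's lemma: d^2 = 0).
d(df) = 0

Step 1: df = sum_i (∂f/∂x_i) dx_i = (3*x^2 + 4*x*y - 2*y^2) dx + (2*x*(x - 2*y)) dy + (0) dz.
Step 2: Apply d again. Using the 1-form formula, the coefficient of dx ∧ dy in d(df) is ∂^2 f/∂x ∂y - ∂^2 f/∂y ∂x = (4*x - 4*y) - (4*x - 4*y) = 0 (equality of mixed partials for smooth f).
Similarly for dx ∧ dz and dy ∧ dz — all coefficients vanish. So d(df) = 0.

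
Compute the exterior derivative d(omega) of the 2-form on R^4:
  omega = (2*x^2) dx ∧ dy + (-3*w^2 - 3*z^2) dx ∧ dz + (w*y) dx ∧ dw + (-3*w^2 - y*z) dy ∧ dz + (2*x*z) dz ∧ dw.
d(omega) = (-6*w + 2*z) dx ∧ dz ∧ dw + (-w) dx ∧ dy ∧ dw + (-6*w) dy ∧ dz ∧ dw

For a 2-form omega = sum_{i<j} g_{ij} dx_i ∧ dx_j, the exterior derivative is
  d(omega) = sum_{i<j} d(g_{ij}) ∧ dx_i ∧ dx_j = sum_{i<j, k} (∂g_{ij}/∂x_k) dx_k ∧ dx_i ∧ dx_j.
Expand each term, using dx_k ∧ dx_i ∧ dx_j = sgn(permutation) dx_{(a)} ∧ dx_{(b)} ∧ dx_{(c)} with (a < b < c) sorted:
  d(-3*w^2 - 3*z^2) includes (∂/∂w)(-3*w^2 - 3*z^2) dw = (-6*w) dw, which multiplied by dx ∧ dz gives (-6*w) dx ∧ dz ∧ dw
  d(w*y) includes (∂/∂y)(w*y) dy = (w) dy, which multiplied by dx ∧ dw gives (-w) dx ∧ dy ∧ dw
  d(-3*w^2 - y*z) includes (∂/∂w)(-3*w^2 - y*z) dw = (-6*w) dw, which multiplied by dy ∧ dz gives (-6*w) dy ∧ dz ∧ dw
  d(2*x*z) includes (∂/∂x)(2*x*z) dx = (2*z) dx, which multiplied by dz ∧ dw gives (2*z) dx ∧ dz ∧ dw
Collecting like 3-forms: d(omega) = (-6*w + 2*z) dx ∧ dz ∧ dw + (-w) dx ∧ dy ∧ dw + (-6*w) dy ∧ dz ∧ dw.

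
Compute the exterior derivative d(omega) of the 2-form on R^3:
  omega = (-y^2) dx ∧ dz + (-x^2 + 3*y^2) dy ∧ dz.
d(omega) = (-2*x + 2*y) dx ∧ dy ∧ dz

For a 2-form omega = sum_{i<j} g_{ij} dx_i ∧ dx_j, the exterior derivative is
  d(omega) = sum_{i<j} d(g_{ij}) ∧ dx_i ∧ dx_j = sum_{i<j, k} (∂g_{ij}/∂x_k) dx_k ∧ dx_i ∧ dx_j.
Expand each term, using dx_k ∧ dx_i ∧ dx_j = sgn(permutation) dx_{(a)} ∧ dx_{(b)} ∧ dx_{(c)} with (a < b < c) sorted:
  d(-y^2) includes (∂/∂y)(-y^2) dy = (-2*y) dy, which multiplied by dx ∧ dz gives (2*y) dx ∧ dy ∧ dz
  d(-x^2 + 3*y^2) includes (∂/∂x)(-x^2 + 3*y^2) dx = (-2*x) dx, which multiplied by dy ∧ dz gives (-2*x) dx ∧ dy ∧ dz
Collecting like 3-forms: d(omega) = (-2*x + 2*y) dx ∧ dy ∧ dz.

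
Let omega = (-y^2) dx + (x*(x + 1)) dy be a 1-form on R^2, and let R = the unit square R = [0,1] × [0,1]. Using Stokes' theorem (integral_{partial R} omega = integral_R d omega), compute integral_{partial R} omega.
integral_(partial R) omega = 3

Stokes: integral_partial_R omega = integral_R d omega with d omega = (∂Q/∂x - ∂P/∂y) dx ∧ dy.
  ∂Q/∂x = 2*x + 1
  ∂P/∂y = -2*y
  integrand = ∂Q/∂x - ∂P/∂y = 2*x + 2*y + 1.
Integrating over R: integral_0^1 integral_0^1 (2*x + 2*y + 1) dx dy = 3.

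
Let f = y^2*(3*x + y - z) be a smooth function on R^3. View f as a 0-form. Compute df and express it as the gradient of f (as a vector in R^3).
df = (3*y^2) dx + (y*(6*x + 3*y - 2*z)) dy + (-y^2) dz; grad f = (3*y^2, y*(6*x + 3*y - 2*z), -y^2)

For a 0-form f, d f = (∂f/∂x) dx + (∂f/∂y) dy + (∂f/∂z) dz. The components of the vector representation are exactly the entries of grad f in Cartesian coordinates:
  ∂f/∂x = 3*y^2
  ∂f/∂y = y*(6*x + 3*y - 2*z)
  ∂f/∂z = -y^2.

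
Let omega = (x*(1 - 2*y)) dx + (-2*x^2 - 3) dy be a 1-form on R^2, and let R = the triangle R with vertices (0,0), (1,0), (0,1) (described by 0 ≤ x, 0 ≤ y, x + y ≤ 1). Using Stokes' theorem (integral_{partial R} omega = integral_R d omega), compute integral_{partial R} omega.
integral_(partial R) omega = -1/3

Stokes: integral_partial_R omega = integral_R d omega with d omega = (∂Q/∂x - ∂P/∂y) dx ∧ dy.
  ∂Q/∂x = -4*x
  ∂P/∂y = -2*x
  integrand = ∂Q/∂x - ∂P/∂y = -2*x.
Integrating over R: integral_0^1 integral_0^{1-x} (-2*x) dy dx = -1/3.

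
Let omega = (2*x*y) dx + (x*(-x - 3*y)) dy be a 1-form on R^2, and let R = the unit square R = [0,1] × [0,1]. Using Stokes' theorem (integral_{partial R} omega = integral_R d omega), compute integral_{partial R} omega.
integral_(partial R) omega = -7/2

Stokes: integral_partial_R omega = integral_R d omega with d omega = (∂Q/∂x - ∂P/∂y) dx ∧ dy.
  ∂Q/∂x = -2*x - 3*y
  ∂P/∂y = 2*x
  integrand = ∂Q/∂x - ∂P/∂y = -4*x - 3*y.
Integrating over R: integral_0^1 integral_0^1 (-4*x - 3*y) dx dy = -7/2.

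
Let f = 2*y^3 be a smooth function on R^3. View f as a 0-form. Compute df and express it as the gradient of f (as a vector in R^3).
df = (0) dx + (6*y^2) dy + (0) dz; grad f = (0, 6*y^2, 0)

For a 0-form f, d f = (∂f/∂x) dx + (∂f/∂y) dy + (∂f/∂z) dz. The components of the vector representation are exactly the entries of grad f in Cartesian coordinates:
  ∂f/∂x = 0
  ∂f/∂y = 6*y^2
  ∂f/∂z = 0.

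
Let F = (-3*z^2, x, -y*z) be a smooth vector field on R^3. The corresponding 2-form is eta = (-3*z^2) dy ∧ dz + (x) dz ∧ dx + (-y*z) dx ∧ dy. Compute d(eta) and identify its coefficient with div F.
d(eta) = (-y) dx ∧ dy ∧ dz; div F = -y

For a 2-form in R^3 of the form above, applying d gives a 3-form with coefficient ∂P/∂x + ∂Q/∂y + ∂R/∂z:
  ∂P/∂x = 0
  ∂Q/∂y = 0
  ∂R/∂z = -y
Sum = -y, which is exactly div F.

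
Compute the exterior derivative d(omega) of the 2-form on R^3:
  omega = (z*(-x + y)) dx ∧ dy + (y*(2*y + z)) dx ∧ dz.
d(omega) = (-x - 3*y - z) dx ∧ dy ∧ dz

For a 2-form omega = sum_{i<j} g_{ij} dx_i ∧ dx_j, the exterior derivative is
  d(omega) = sum_{i<j} d(g_{ij}) ∧ dx_i ∧ dx_j = sum_{i<j, k} (∂g_{ij}/∂x_k) dx_k ∧ dx_i ∧ dx_j.
Expand each term, using dx_k ∧ dx_i ∧ dx_j = sgn(permutation) dx_{(a)} ∧ dx_{(b)} ∧ dx_{(c)} with (a < b < c) sorted:
  d(z*(-x + y)) includes (∂/∂z)(z*(-x + y)) dz = (-x + y) dz, which multiplied by dx ∧ dy gives (-x + y) dx ∧ dy ∧ dz
  d(y*(2*y + z)) includes (∂/∂y)(y*(2*y + z)) dy = (4*y + z) dy, which multiplied by dx ∧ dz gives (-4*y - z) dx ∧ dy ∧ dz
Collecting like 3-forms: d(omega) = (-x - 3*y - z) dx ∧ dy ∧ dz.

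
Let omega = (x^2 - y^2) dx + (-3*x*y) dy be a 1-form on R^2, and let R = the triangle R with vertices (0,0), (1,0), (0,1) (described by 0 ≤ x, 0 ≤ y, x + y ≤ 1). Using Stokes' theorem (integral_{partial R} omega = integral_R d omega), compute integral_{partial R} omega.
integral_(partial R) omega = -1/6

Stokes: integral_partial_R omega = integral_R d omega with d omega = (∂Q/∂x - ∂P/∂y) dx ∧ dy.
  ∂Q/∂x = -3*y
  ∂P/∂y = -2*y
  integrand = ∂Q/∂x - ∂P/∂y = -y.
Integrating over R: integral_0^1 integral_0^{1-x} (-y) dy dx = -1/6.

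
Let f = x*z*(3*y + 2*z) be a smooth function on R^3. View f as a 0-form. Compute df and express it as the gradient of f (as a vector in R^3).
df = (z*(3*y + 2*z)) dx + (3*x*z) dy + (x*(3*y + 4*z)) dz; grad f = (z*(3*y + 2*z), 3*x*z, x*(3*y + 4*z))

For a 0-form f, d f = (∂f/∂x) dx + (∂f/∂y) dy + (∂f/∂z) dz. The components of the vector representation are exactly the entries of grad f in Cartesian coordinates:
  ∂f/∂x = z*(3*y + 2*z)
  ∂f/∂y = 3*x*z
  ∂f/∂z = x*(3*y + 4*z).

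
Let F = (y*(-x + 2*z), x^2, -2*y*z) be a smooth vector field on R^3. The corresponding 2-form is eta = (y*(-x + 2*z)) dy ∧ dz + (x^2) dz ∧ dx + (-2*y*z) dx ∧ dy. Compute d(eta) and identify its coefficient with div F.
d(eta) = (-3*y) dx ∧ dy ∧ dz; div F = -3*y

For a 2-form in R^3 of the form above, applying d gives a 3-form with coefficient ∂P/∂x + ∂Q/∂y + ∂R/∂z:
  ∂P/∂x = -y
  ∂Q/∂y = 0
  ∂R/∂z = -2*y
Sum = -3*y, which is exactly div F.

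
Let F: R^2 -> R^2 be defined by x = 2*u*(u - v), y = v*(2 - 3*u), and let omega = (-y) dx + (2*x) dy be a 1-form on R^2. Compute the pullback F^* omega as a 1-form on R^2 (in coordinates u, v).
F^* omega = (2*v*(3*u*v - 4*u + 2*v)) du + (2*u*(-6*u^2 + 3*u*v + 4*u - 2*v)) dv

Using F^*(f dg) = (f ∘ F) d(g ∘ F), substitute each coordinate x_i by F_i(u, v) in f_i, and replace dx_i by d F_i = (∂F_i/∂u) du + (∂F_i/∂v) dv.
  For the x component: f_1(F) = v*(3*u - 2); d F_1 = (4*u - 2*v) du + (-2*u) dv
  For the y component: f_2(F) = 4*u*(u - v); d F_2 = (-3*v) du + (2 - 3*u) dv
Combining and collecting du, dv coefficients:
  coeff of du: 2*v*(3*u*v - 4*u + 2*v)
  coeff of dv: 2*u*(-6*u^2 + 3*u*v + 4*u - 2*v)
F^* omega = (2*v*(3*u*v - 4*u + 2*v)) du + (2*u*(-6*u^2 + 3*u*v + 4*u - 2*v)) dv.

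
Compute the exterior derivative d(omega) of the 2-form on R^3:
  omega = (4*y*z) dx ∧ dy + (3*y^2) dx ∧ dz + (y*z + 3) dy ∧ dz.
d(omega) = (-2*y) dx ∧ dy ∧ dz

For a 2-form omega = sum_{i<j} g_{ij} dx_i ∧ dx_j, the exterior derivative is
  d(omega) = sum_{i<j} d(g_{ij}) ∧ dx_i ∧ dx_j = sum_{i<j, k} (∂g_{ij}/∂x_k) dx_k ∧ dx_i ∧ dx_j.
Expand each term, using dx_k ∧ dx_i ∧ dx_j = sgn(permutation) dx_{(a)} ∧ dx_{(b)} ∧ dx_{(c)} with (a < b < c) sorted:
  d(4*y*z) includes (∂/∂z)(4*y*z) dz = (4*y) dz, which multiplied by dx ∧ dy gives (4*y) dx ∧ dy ∧ dz
  d(3*y^2) includes (∂/∂y)(3*y^2) dy = (6*y) dy, which multiplied by dx ∧ dz gives (-6*y) dx ∧ dy ∧ dz
Collecting like 3-forms: d(omega) = (-2*y) dx ∧ dy ∧ dz.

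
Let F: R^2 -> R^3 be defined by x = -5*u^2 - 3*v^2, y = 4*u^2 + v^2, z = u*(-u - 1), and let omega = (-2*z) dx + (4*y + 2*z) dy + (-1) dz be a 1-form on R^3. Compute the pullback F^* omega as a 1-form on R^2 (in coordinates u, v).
F^* omega = (92*u^3 - 36*u^2 + 32*u*v^2 + 2*u + 1) du + (8*v*(2*u^2 - 2*u + v^2)) dv

Using F^*(f dg) = (f ∘ F) d(g ∘ F), substitute each coordinate x_i by F_i(u, v) in f_i, and replace dx_i by d F_i = (∂F_i/∂u) du + (∂F_i/∂v) dv.
  For the x component: f_1(F) = 2*u*(u + 1); d F_1 = (-10*u) du + (-6*v) dv
  For the y component: f_2(F) = 14*u^2 - 2*u + 4*v^2; d F_2 = (8*u) du + (2*v) dv
  For the z component: f_3(F) = -1; d F_3 = (-2*u - 1) du + (0) dv
Combining and collecting du, dv coefficients:
  coeff of du: 92*u^3 - 36*u^2 + 32*u*v^2 + 2*u + 1
  coeff of dv: 8*v*(2*u^2 - 2*u + v^2)
F^* omega = (92*u^3 - 36*u^2 + 32*u*v^2 + 2*u + 1) du + (8*v*(2*u^2 - 2*u + v^2)) dv.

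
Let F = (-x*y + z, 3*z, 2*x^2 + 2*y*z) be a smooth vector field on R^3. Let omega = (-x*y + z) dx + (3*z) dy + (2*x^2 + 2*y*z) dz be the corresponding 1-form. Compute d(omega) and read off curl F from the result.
d(omega) = (2*z - 3) dy ∧ dz + (1 - 4*x) dz ∧ dx + (x) dx ∧ dy; curl F = (2*z - 3, 1 - 4*x, x)

d omega = sum_{i<j} (∂f_j/∂x_i - ∂f_i/∂x_j) dx_i ∧ dx_j. Under the identification (dy ∧ dz, dz ∧ dx, dx ∧ dy) ↔ (e_x, e_y, e_z), the coefficients are exactly the components of curl F. Compute:
  ∂R/∂y - ∂Q/∂z = (2*z) - (3) = 2*z - 3
  ∂P/∂z - ∂R/∂x = (1) - (4*x) = 1 - 4*x
  ∂Q/∂x - ∂P/∂y = (0) - (-x) = x.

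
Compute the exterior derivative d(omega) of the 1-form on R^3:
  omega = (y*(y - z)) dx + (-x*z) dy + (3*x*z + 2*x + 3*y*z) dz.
d(omega) = (-2*y) dx ∧ dy + (y + 3*z + 2) dx ∧ dz + (x + 3*z) dy ∧ dz

For a 1-form omega = sum_i f_i dx_i, the exterior derivative is
  d(omega) = sum_{i < j} (∂f_j/∂x_i - ∂f_i/∂x_j) dx_i ∧ dx_j.
  coefficient of dx ∧ dy: ∂f_2/∂x - ∂f_1/∂y = ∂(-x*z)/∂x - ∂(y*(y - z))/∂y = -2*y
  coefficient of dx ∧ dz: ∂f_3/∂x - ∂f_1/∂z = ∂(3*x*z + 2*x + 3*y*z)/∂x - ∂(y*(y - z))/∂z = y + 3*z + 2
  coefficient of dy ∧ dz: ∂f_3/∂y - ∂f_2/∂z = ∂(3*x*z + 2*x + 3*y*z)/∂y - ∂(-x*z)/∂z = x + 3*z
Assembling: d(omega) = (-2*y) dx ∧ dy + (y + 3*z + 2) dx ∧ dz + (x + 3*z) dy ∧ dz.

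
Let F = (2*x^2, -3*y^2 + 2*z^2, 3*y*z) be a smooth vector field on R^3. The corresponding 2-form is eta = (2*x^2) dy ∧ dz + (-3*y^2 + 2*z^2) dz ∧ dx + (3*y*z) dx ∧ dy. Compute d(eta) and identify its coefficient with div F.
d(eta) = (4*x - 3*y) dx ∧ dy ∧ dz; div F = 4*x - 3*y

For a 2-form in R^3 of the form above, applying d gives a 3-form with coefficient ∂P/∂x + ∂Q/∂y + ∂R/∂z:
  ∂P/∂x = 4*x
  ∂Q/∂y = -6*y
  ∂R/∂z = 3*y
Sum = 4*x - 3*y, which is exactly div F.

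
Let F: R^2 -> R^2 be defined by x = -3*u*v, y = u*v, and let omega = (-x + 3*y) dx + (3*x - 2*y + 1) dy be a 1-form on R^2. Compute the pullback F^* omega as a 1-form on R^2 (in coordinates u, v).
F^* omega = (v*(-29*u*v + 1)) du + (u*(-29*u*v + 1)) dv

Using F^*(f dg) = (f ∘ F) d(g ∘ F), substitute each coordinate x_i by F_i(u, v) in f_i, and replace dx_i by d F_i = (∂F_i/∂u) du + (∂F_i/∂v) dv.
  For the x component: f_1(F) = 6*u*v; d F_1 = (-3*v) du + (-3*u) dv
  For the y component: f_2(F) = -11*u*v + 1; d F_2 = (v) du + (u) dv
Combining and collecting du, dv coefficients:
  coeff of du: v*(-29*u*v + 1)
  coeff of dv: u*(-29*u*v + 1)
F^* omega = (v*(-29*u*v + 1)) du + (u*(-29*u*v + 1)) dv.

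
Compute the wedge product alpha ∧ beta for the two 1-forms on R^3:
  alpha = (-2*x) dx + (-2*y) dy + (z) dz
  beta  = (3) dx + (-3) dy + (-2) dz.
alpha ∧ beta = (6*x + 6*y) dx ∧ dy + (4*x - 3*z) dx ∧ dz + (4*y + 3*z) dy ∧ dz

Distribute the wedge, using dx_i ∧ dx_j = -dx_j ∧ dx_i and dx_i ∧ dx_i = 0. For each pair (i, j) with i < j, the coefficient of dx_i ∧ dx_j in alpha ∧ beta is (alpha_i * beta_j - alpha_j * beta_i). Collecting: alpha ∧ beta = (6*x + 6*y) dx ∧ dy + (4*x - 3*z) dx ∧ dz + (4*y + 3*z) dy ∧ dz.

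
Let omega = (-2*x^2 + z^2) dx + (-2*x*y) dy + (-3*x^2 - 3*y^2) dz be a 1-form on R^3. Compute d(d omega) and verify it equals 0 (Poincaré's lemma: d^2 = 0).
d(d omega) = 0

Step 1: d omega = sum_{i<j} (∂f_j/∂x_i - ∂f_i/∂x_j) dx_i ∧ dx_j:
  coeff of dx ∧ dy: -2*y
  coeff of dx ∧ dz: -6*x - 2*z
  coeff of dy ∧ dz: -6*y
Step 2: Apply d again to each 2-form coefficient. The only possible 3-form in R^3 is dx ∧ dy ∧ dz, with coefficient
  ∂(coeff of dy∧dz)/∂x - ∂(coeff of dx∧dz)/∂y + ∂(coeff of dx∧dy)/∂z
  = ∂/∂x (-6*y) - ∂/∂y (-6*x - 2*z) + ∂/∂z (-2*y).
Each of these terms simplifies to sums of mixed partials that cancel in pairs. The result is 0 (by equality of mixed partials for smooth functions — Schwarz / Clairaut).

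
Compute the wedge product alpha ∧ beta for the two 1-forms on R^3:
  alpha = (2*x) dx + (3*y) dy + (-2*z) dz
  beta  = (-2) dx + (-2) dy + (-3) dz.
alpha ∧ beta = (-4*x + 6*y) dx ∧ dy + (-6*x - 4*z) dx ∧ dz + (-9*y - 4*z) dy ∧ dz

Distribute the wedge, using dx_i ∧ dx_j = -dx_j ∧ dx_i and dx_i ∧ dx_i = 0. For each pair (i, j) with i < j, the coefficient of dx_i ∧ dx_j in alpha ∧ beta is (alpha_i * beta_j - alpha_j * beta_i). Collecting: alpha ∧ beta = (-4*x + 6*y) dx ∧ dy + (-6*x - 4*z) dx ∧ dz + (-9*y - 4*z) dy ∧ dz.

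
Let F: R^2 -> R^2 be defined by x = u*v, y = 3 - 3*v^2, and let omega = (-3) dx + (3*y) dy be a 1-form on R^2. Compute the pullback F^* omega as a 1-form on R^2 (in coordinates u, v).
F^* omega = (-3*v) du + (-3*u + 54*v^3 - 54*v) dv

Using F^*(f dg) = (f ∘ F) d(g ∘ F), substitute each coordinate x_i by F_i(u, v) in f_i, and replace dx_i by d F_i = (∂F_i/∂u) du + (∂F_i/∂v) dv.
  For the x component: f_1(F) = -3; d F_1 = (v) du + (u) dv
  For the y component: f_2(F) = 9 - 9*v^2; d F_2 = (0) du + (-6*v) dv
Combining and collecting du, dv coefficients:
  coeff of du: -3*v
  coeff of dv: -3*u + 54*v^3 - 54*v
F^* omega = (-3*v) du + (-3*u + 54*v^3 - 54*v) dv.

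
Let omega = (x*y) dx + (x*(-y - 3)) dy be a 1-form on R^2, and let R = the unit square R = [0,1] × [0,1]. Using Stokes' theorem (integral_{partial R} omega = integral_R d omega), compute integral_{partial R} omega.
integral_(partial R) omega = -4

Stokes: integral_partial_R omega = integral_R d omega with d omega = (∂Q/∂x - ∂P/∂y) dx ∧ dy.
  ∂Q/∂x = -y - 3
  ∂P/∂y = x
  integrand = ∂Q/∂x - ∂P/∂y = -x - y - 3.
Integrating over R: integral_0^1 integral_0^1 (-x - y - 3) dx dy = -4.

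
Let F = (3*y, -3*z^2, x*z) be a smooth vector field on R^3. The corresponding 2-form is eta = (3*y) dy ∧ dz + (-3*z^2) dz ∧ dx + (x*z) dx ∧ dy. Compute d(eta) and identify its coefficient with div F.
d(eta) = (x) dx ∧ dy ∧ dz; div F = x

For a 2-form in R^3 of the form above, applying d gives a 3-form with coefficient ∂P/∂x + ∂Q/∂y + ∂R/∂z:
  ∂P/∂x = 0
  ∂Q/∂y = 0
  ∂R/∂z = x
Sum = x, which is exactly div F.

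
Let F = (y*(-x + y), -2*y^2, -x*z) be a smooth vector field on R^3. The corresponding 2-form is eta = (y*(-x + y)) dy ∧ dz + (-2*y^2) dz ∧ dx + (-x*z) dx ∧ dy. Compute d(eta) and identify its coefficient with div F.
d(eta) = (-x - 5*y) dx ∧ dy ∧ dz; div F = -x - 5*y

For a 2-form in R^3 of the form above, applying d gives a 3-form with coefficient ∂P/∂x + ∂Q/∂y + ∂R/∂z:
  ∂P/∂x = -y
  ∂Q/∂y = -4*y
  ∂R/∂z = -x
Sum = -x - 5*y, which is exactly div F.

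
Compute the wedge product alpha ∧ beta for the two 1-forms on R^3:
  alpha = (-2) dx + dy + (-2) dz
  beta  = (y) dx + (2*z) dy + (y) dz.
alpha ∧ beta = (-y - 4*z) dx ∧ dy + (y + 4*z) dy ∧ dz

Distribute the wedge, using dx_i ∧ dx_j = -dx_j ∧ dx_i and dx_i ∧ dx_i = 0. For each pair (i, j) with i < j, the coefficient of dx_i ∧ dx_j in alpha ∧ beta is (alpha_i * beta_j - alpha_j * beta_i). Collecting: alpha ∧ beta = (-y - 4*z) dx ∧ dy + (y + 4*z) dy ∧ dz.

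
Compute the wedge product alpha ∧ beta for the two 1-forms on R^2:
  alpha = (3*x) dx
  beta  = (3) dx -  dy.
alpha ∧ beta = (-3*x) dx ∧ dy

Distribute the wedge, using dx_i ∧ dx_j = -dx_j ∧ dx_i and dx_i ∧ dx_i = 0. For each pair (i, j) with i < j, the coefficient of dx_i ∧ dx_j in alpha ∧ beta is (alpha_i * beta_j - alpha_j * beta_i). Collecting: alpha ∧ beta = (-3*x) dx ∧ dy.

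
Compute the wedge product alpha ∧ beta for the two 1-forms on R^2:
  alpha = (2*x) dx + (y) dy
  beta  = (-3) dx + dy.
alpha ∧ beta = (2*x + 3*y) dx ∧ dy

Distribute the wedge, using dx_i ∧ dx_j = -dx_j ∧ dx_i and dx_i ∧ dx_i = 0. For each pair (i, j) with i < j, the coefficient of dx_i ∧ dx_j in alpha ∧ beta is (alpha_i * beta_j - alpha_j * beta_i). Collecting: alpha ∧ beta = (2*x + 3*y) dx ∧ dy.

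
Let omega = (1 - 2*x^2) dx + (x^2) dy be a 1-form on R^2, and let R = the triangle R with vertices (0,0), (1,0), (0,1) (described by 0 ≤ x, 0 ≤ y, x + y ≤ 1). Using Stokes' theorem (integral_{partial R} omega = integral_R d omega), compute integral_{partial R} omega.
integral_(partial R) omega = 1/3

Stokes: integral_partial_R omega = integral_R d omega with d omega = (∂Q/∂x - ∂P/∂y) dx ∧ dy.
  ∂Q/∂x = 2*x
  ∂P/∂y = 0
  integrand = ∂Q/∂x - ∂P/∂y = 2*x.
Integrating over R: integral_0^1 integral_0^{1-x} (2*x) dy dx = 1/3.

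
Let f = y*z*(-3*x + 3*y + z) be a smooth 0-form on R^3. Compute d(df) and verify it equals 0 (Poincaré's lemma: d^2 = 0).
d(df) = 0

Step 1: df = sum_i (∂f/∂x_i) dx_i = (-3*y*z) dx + (z*(-3*x + 6*y + z)) dy + (y*(-3*x + 3*y + 2*z)) dz.
Step 2: Apply d again. Using the 1-form formula, the coefficient of dx ∧ dy in d(df) is ∂^2 f/∂x ∂y - ∂^2 f/∂y ∂x = (-3*z) - (-3*z) = 0 (equality of mixed partials for smooth f).
Similarly for dx ∧ dz and dy ∧ dz — all coefficients vanish. So d(df) = 0.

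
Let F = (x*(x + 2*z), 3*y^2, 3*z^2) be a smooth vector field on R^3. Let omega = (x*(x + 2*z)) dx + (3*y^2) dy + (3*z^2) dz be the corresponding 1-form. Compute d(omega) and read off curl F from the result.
d(omega) = (0) dy ∧ dz + (2*x) dz ∧ dx + (0) dx ∧ dy; curl F = (0, 2*x, 0)

d omega = sum_{i<j} (∂f_j/∂x_i - ∂f_i/∂x_j) dx_i ∧ dx_j. Under the identification (dy ∧ dz, dz ∧ dx, dx ∧ dy) ↔ (e_x, e_y, e_z), the coefficients are exactly the components of curl F. Compute:
  ∂R/∂y - ∂Q/∂z = (0) - (0) = 0
  ∂P/∂z - ∂R/∂x = (2*x) - (0) = 2*x
  ∂Q/∂x - ∂P/∂y = (0) - (0) = 0.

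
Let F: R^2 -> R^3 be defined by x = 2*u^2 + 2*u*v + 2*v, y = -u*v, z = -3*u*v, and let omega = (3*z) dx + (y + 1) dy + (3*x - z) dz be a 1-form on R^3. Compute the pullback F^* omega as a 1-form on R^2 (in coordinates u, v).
F^* omega = (v*(-54*u^2 - 44*u*v - 18*v - 1)) du + (u*(-18*u^2 - 44*u*v - 36*v - 1)) dv

Using F^*(f dg) = (f ∘ F) d(g ∘ F), substitute each coordinate x_i by F_i(u, v) in f_i, and replace dx_i by d F_i = (∂F_i/∂u) du + (∂F_i/∂v) dv.
  For the x component: f_1(F) = -9*u*v; d F_1 = (4*u + 2*v) du + (2*u + 2) dv
  For the y component: f_2(F) = -u*v + 1; d F_2 = (-v) du + (-u) dv
  For the z component: f_3(F) = 6*u^2 + 9*u*v + 6*v; d F_3 = (-3*v) du + (-3*u) dv
Combining and collecting du, dv coefficients:
  coeff of du: v*(-54*u^2 - 44*u*v - 18*v - 1)
  coeff of dv: u*(-18*u^2 - 44*u*v - 36*v - 1)
F^* omega = (v*(-54*u^2 - 44*u*v - 18*v - 1)) du + (u*(-18*u^2 - 44*u*v - 36*v - 1)) dv.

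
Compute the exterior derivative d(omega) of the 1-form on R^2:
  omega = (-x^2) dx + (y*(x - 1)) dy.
d(omega) = (y) dx ∧ dy

For a 1-form omega = sum_i f_i dx_i, the exterior derivative is
  d(omega) = sum_{i < j} (∂f_j/∂x_i - ∂f_i/∂x_j) dx_i ∧ dx_j.
  coefficient of dx ∧ dy: ∂f_2/∂x - ∂f_1/∂y = ∂(y*(x - 1))/∂x - ∂(-x^2)/∂y = y
Assembling: d(omega) = (y) dx ∧ dy.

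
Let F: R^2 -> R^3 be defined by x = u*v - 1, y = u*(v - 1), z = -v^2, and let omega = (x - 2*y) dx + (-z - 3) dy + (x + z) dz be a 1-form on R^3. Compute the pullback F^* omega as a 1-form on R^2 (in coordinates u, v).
F^* omega = (-u*v^2 + 2*u*v + v^3 - v^2 - 4*v + 3) du + (-u^2*v + 2*u^2 - u*v^2 - 4*u + 2*v^3 + 2*v) dv

Using F^*(f dg) = (f ∘ F) d(g ∘ F), substitute each coordinate x_i by F_i(u, v) in f_i, and replace dx_i by d F_i = (∂F_i/∂u) du + (∂F_i/∂v) dv.
  For the x component: f_1(F) = -u*v + 2*u - 1; d F_1 = (v) du + (u) dv
  For the y component: f_2(F) = v^2 - 3; d F_2 = (v - 1) du + (u) dv
  For the z component: f_3(F) = u*v - v^2 - 1; d F_3 = (0) du + (-2*v) dv
Combining and collecting du, dv coefficients:
  coeff of du: -u*v^2 + 2*u*v + v^3 - v^2 - 4*v + 3
  coeff of dv: -u^2*v + 2*u^2 - u*v^2 - 4*u + 2*v^3 + 2*v
F^* omega = (-u*v^2 + 2*u*v + v^3 - v^2 - 4*v + 3) du + (-u^2*v + 2*u^2 - u*v^2 - 4*u + 2*v^3 + 2*v) dv.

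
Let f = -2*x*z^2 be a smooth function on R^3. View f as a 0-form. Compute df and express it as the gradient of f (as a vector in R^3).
df = (-2*z^2) dx + (0) dy + (-4*x*z) dz; grad f = (-2*z^2, 0, -4*x*z)

For a 0-form f, d f = (∂f/∂x) dx + (∂f/∂y) dy + (∂f/∂z) dz. The components of the vector representation are exactly the entries of grad f in Cartesian coordinates:
  ∂f/∂x = -2*z^2
  ∂f/∂y = 0
  ∂f/∂z = -4*x*z.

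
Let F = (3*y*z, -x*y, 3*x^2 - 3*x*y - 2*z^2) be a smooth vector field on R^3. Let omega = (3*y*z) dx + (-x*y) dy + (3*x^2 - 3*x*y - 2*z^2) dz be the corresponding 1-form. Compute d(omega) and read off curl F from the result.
d(omega) = (-3*x) dy ∧ dz + (-6*x + 6*y) dz ∧ dx + (-y - 3*z) dx ∧ dy; curl F = (-3*x, -6*x + 6*y, -y - 3*z)

d omega = sum_{i<j} (∂f_j/∂x_i - ∂f_i/∂x_j) dx_i ∧ dx_j. Under the identification (dy ∧ dz, dz ∧ dx, dx ∧ dy) ↔ (e_x, e_y, e_z), the coefficients are exactly the components of curl F. Compute:
  ∂R/∂y - ∂Q/∂z = (-3*x) - (0) = -3*x
  ∂P/∂z - ∂R/∂x = (3*y) - (6*x - 3*y) = -6*x + 6*y
  ∂Q/∂x - ∂P/∂y = (-y) - (3*z) = -y - 3*z.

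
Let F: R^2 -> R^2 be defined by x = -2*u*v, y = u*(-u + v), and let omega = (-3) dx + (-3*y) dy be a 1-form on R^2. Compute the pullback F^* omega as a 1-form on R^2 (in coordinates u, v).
F^* omega = (-6*u^3 + 9*u^2*v - 3*u*v^2 + 6*v) du + (3*u*(u^2 - u*v + 2)) dv

Using F^*(f dg) = (f ∘ F) d(g ∘ F), substitute each coordinate x_i by F_i(u, v) in f_i, and replace dx_i by d F_i = (∂F_i/∂u) du + (∂F_i/∂v) dv.
  For the x component: f_1(F) = -3; d F_1 = (-2*v) du + (-2*u) dv
  For the y component: f_2(F) = 3*u*(u - v); d F_2 = (-2*u + v) du + (u) dv
Combining and collecting du, dv coefficients:
  coeff of du: -6*u^3 + 9*u^2*v - 3*u*v^2 + 6*v
  coeff of dv: 3*u*(u^2 - u*v + 2)
F^* omega = (-6*u^3 + 9*u^2*v - 3*u*v^2 + 6*v) du + (3*u*(u^2 - u*v + 2)) dv.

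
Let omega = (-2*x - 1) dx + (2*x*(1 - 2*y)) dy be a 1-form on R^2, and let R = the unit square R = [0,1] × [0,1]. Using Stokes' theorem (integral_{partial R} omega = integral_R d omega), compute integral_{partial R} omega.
integral_(partial R) omega = 0

Stokes: integral_partial_R omega = integral_R d omega with d omega = (∂Q/∂x - ∂P/∂y) dx ∧ dy.
  ∂Q/∂x = 2 - 4*y
  ∂P/∂y = 0
  integrand = ∂Q/∂x - ∂P/∂y = 2 - 4*y.
Integrating over R: integral_0^1 integral_0^1 (2 - 4*y) dx dy = 0.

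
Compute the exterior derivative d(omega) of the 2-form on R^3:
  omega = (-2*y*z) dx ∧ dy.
d(omega) = (-2*y) dx ∧ dy ∧ dz

For a 2-form omega = sum_{i<j} g_{ij} dx_i ∧ dx_j, the exterior derivative is
  d(omega) = sum_{i<j} d(g_{ij}) ∧ dx_i ∧ dx_j = sum_{i<j, k} (∂g_{ij}/∂x_k) dx_k ∧ dx_i ∧ dx_j.
Expand each term, using dx_k ∧ dx_i ∧ dx_j = sgn(permutation) dx_{(a)} ∧ dx_{(b)} ∧ dx_{(c)} with (a < b < c) sorted:
  d(-2*y*z) includes (∂/∂z)(-2*y*z) dz = (-2*y) dz, which multiplied by dx ∧ dy gives (-2*y) dx ∧ dy ∧ dz
Collecting like 3-forms: d(omega) = (-2*y) dx ∧ dy ∧ dz.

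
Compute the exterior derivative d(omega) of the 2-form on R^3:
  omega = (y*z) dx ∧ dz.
d(omega) = (-z) dx ∧ dy ∧ dz

For a 2-form omega = sum_{i<j} g_{ij} dx_i ∧ dx_j, the exterior derivative is
  d(omega) = sum_{i<j} d(g_{ij}) ∧ dx_i ∧ dx_j = sum_{i<j, k} (∂g_{ij}/∂x_k) dx_k ∧ dx_i ∧ dx_j.
Expand each term, using dx_k ∧ dx_i ∧ dx_j = sgn(permutation) dx_{(a)} ∧ dx_{(b)} ∧ dx_{(c)} with (a < b < c) sorted:
  d(y*z) includes (∂/∂y)(y*z) dy = (z) dy, which multiplied by dx ∧ dz gives (-z) dx ∧ dy ∧ dz
Collecting like 3-forms: d(omega) = (-z) dx ∧ dy ∧ dz.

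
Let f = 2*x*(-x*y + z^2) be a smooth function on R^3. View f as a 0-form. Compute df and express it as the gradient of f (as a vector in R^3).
df = (-4*x*y + 2*z^2) dx + (-2*x^2) dy + (4*x*z) dz; grad f = (-4*x*y + 2*z^2, -2*x^2, 4*x*z)

For a 0-form f, d f = (∂f/∂x) dx + (∂f/∂y) dy + (∂f/∂z) dz. The components of the vector representation are exactly the entries of grad f in Cartesian coordinates:
  ∂f/∂x = -4*x*y + 2*z^2
  ∂f/∂y = -2*x^2
  ∂f/∂z = 4*x*z.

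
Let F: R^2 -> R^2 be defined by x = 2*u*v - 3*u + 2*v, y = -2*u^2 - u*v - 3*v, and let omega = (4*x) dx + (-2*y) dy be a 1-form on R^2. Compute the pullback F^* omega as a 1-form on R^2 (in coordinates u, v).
F^* omega = (-16*u^3 - 12*u^2*v + 14*u*v^2 - 72*u*v + 36*u + 10*v^2 - 24*v) du + (-4*u^3 + 14*u^2*v - 36*u^2 + 20*u*v - 24*u - 2*v) dv

Using F^*(f dg) = (f ∘ F) d(g ∘ F), substitute each coordinate x_i by F_i(u, v) in f_i, and replace dx_i by d F_i = (∂F_i/∂u) du + (∂F_i/∂v) dv.
  For the x component: f_1(F) = 8*u*v - 12*u + 8*v; d F_1 = (2*v - 3) du + (2*u + 2) dv
  For the y component: f_2(F) = 4*u^2 + 2*u*v + 6*v; d F_2 = (-4*u - v) du + (-u - 3) dv
Combining and collecting du, dv coefficients:
  coeff of du: -16*u^3 - 12*u^2*v + 14*u*v^2 - 72*u*v + 36*u + 10*v^2 - 24*v
  coeff of dv: -4*u^3 + 14*u^2*v - 36*u^2 + 20*u*v - 24*u - 2*v
F^* omega = (-16*u^3 - 12*u^2*v + 14*u*v^2 - 72*u*v + 36*u + 10*v^2 - 24*v) du + (-4*u^3 + 14*u^2*v - 36*u^2 + 20*u*v - 24*u - 2*v) dv.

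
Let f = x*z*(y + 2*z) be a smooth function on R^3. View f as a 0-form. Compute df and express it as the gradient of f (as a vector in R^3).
df = (z*(y + 2*z)) dx + (x*z) dy + (x*(y + 4*z)) dz; grad f = (z*(y + 2*z), x*z, x*(y + 4*z))

For a 0-form f, d f = (∂f/∂x) dx + (∂f/∂y) dy + (∂f/∂z) dz. The components of the vector representation are exactly the entries of grad f in Cartesian coordinates:
  ∂f/∂x = z*(y + 2*z)
  ∂f/∂y = x*z
  ∂f/∂z = x*(y + 4*z).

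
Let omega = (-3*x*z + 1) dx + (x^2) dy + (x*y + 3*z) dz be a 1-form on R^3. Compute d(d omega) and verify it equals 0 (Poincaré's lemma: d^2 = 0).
d(d omega) = 0

Step 1: d omega = sum_{i<j} (∂f_j/∂x_i - ∂f_i/∂x_j) dx_i ∧ dx_j:
  coeff of dx ∧ dy: 2*x
  coeff of dx ∧ dz: 3*x + y
  coeff of dy ∧ dz: x
Step 2: Apply d again to each 2-form coefficient. The only possible 3-form in R^3 is dx ∧ dy ∧ dz, with coefficient
  ∂(coeff of dy∧dz)/∂x - ∂(coeff of dx∧dz)/∂y + ∂(coeff of dx∧dy)/∂z
  = ∂/∂x (x) - ∂/∂y (3*x + y) + ∂/∂z (2*x).
Each of these terms simplifies to sums of mixed partials that cancel in pairs. The result is 0 (by equality of mixed partials for smooth functions — Schwarz / Clairaut).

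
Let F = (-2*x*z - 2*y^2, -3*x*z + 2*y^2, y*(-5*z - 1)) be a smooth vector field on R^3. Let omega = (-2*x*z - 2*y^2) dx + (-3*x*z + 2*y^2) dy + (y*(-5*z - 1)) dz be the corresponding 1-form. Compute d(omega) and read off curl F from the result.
d(omega) = (3*x - 5*z - 1) dy ∧ dz + (-2*x) dz ∧ dx + (4*y - 3*z) dx ∧ dy; curl F = (3*x - 5*z - 1, -2*x, 4*y - 3*z)

d omega = sum_{i<j} (∂f_j/∂x_i - ∂f_i/∂x_j) dx_i ∧ dx_j. Under the identification (dy ∧ dz, dz ∧ dx, dx ∧ dy) ↔ (e_x, e_y, e_z), the coefficients are exactly the components of curl F. Compute:
  ∂R/∂y - ∂Q/∂z = (-5*z - 1) - (-3*x) = 3*x - 5*z - 1
  ∂P/∂z - ∂R/∂x = (-2*x) - (0) = -2*x
  ∂Q/∂x - ∂P/∂y = (-3*z) - (-4*y) = 4*y - 3*z.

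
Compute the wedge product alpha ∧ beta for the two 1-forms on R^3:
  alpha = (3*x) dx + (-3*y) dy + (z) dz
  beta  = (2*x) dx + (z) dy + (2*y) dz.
alpha ∧ beta = (3*x*(2*y + z)) dx ∧ dy + (2*x*(3*y - z)) dx ∧ dz + (-6*y^2 - z^2) dy ∧ dz

Distribute the wedge, using dx_i ∧ dx_j = -dx_j ∧ dx_i and dx_i ∧ dx_i = 0. For each pair (i, j) with i < j, the coefficient of dx_i ∧ dx_j in alpha ∧ beta is (alpha_i * beta_j - alpha_j * beta_i). Collecting: alpha ∧ beta = (3*x*(2*y + z)) dx ∧ dy + (2*x*(3*y - z)) dx ∧ dz + (-6*y^2 - z^2) dy ∧ dz.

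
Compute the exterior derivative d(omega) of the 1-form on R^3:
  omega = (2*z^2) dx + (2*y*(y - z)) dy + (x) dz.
d(omega) = (1 - 4*z) dx ∧ dz + (2*y) dy ∧ dz

For a 1-form omega = sum_i f_i dx_i, the exterior derivative is
  d(omega) = sum_{i < j} (∂f_j/∂x_i - ∂f_i/∂x_j) dx_i ∧ dx_j.
  coefficient of dx ∧ dz: ∂f_3/∂x - ∂f_1/∂z = ∂(x)/∂x - ∂(2*z^2)/∂z = 1 - 4*z
  coefficient of dy ∧ dz: ∂f_3/∂y - ∂f_2/∂z = ∂(x)/∂y - ∂(2*y*(y - z))/∂z = 2*y
Assembling: d(omega) = (1 - 4*z) dx ∧ dz + (2*y) dy ∧ dz.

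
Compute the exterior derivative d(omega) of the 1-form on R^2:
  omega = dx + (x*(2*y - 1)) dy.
d(omega) = (2*y - 1) dx ∧ dy

For a 1-form omega = sum_i f_i dx_i, the exterior derivative is
  d(omega) = sum_{i < j} (∂f_j/∂x_i - ∂f_i/∂x_j) dx_i ∧ dx_j.
  coefficient of dx ∧ dy: ∂f_2/∂x - ∂f_1/∂y = ∂(x*(2*y - 1))/∂x - ∂(1)/∂y = 2*y - 1
Assembling: d(omega) = (2*y - 1) dx ∧ dy.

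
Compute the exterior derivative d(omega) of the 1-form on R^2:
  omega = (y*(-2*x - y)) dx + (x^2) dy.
d(omega) = (4*x + 2*y) dx ∧ dy

For a 1-form omega = sum_i f_i dx_i, the exterior derivative is
  d(omega) = sum_{i < j} (∂f_j/∂x_i - ∂f_i/∂x_j) dx_i ∧ dx_j.
  coefficient of dx ∧ dy: ∂f_2/∂x - ∂f_1/∂y = ∂(x^2)/∂x - ∂(y*(-2*x - y))/∂y = 4*x + 2*y
Assembling: d(omega) = (4*x + 2*y) dx ∧ dy.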